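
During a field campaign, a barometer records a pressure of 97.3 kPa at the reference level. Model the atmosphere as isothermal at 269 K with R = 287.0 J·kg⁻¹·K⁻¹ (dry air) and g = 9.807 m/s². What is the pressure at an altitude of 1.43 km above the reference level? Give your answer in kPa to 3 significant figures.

Scale height: H = RT/g = 287.0 × 269 / 9.807 = 7872.2 m.
Barometric formula: P = P₀ exp(−z/H).
z/H = 1430.0/7872.2 = 0.18165; exp(−0.18165) = 0.83389.
P = 97.3 × 0.83389 = 81.137 kPa.

P ≈ 81.1 kPa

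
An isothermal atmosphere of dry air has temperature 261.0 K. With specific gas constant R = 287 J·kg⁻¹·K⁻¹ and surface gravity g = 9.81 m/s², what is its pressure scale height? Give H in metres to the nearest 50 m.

The scale height of an isothermal atmosphere is H = RT/g.
H = 287 × 261.0 / 9.81 = 74907/9.81 = 7635.8 m.

H ≈ 7650 m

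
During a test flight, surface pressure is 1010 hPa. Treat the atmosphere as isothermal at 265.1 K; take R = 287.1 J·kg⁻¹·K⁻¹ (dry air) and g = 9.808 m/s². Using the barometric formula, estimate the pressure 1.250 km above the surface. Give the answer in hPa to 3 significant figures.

Scale height: H = RT/g = 287.1 × 265.1 / 9.808 = 7760.0 m.
Barometric formula: P = P₀ exp(−z/H).
z/H = 1250.0/7760.0 = 0.16108; exp(−0.16108) = 0.85122.
P = 1010 × 0.85122 = 859.73 hPa.

P ≈ 860 hPa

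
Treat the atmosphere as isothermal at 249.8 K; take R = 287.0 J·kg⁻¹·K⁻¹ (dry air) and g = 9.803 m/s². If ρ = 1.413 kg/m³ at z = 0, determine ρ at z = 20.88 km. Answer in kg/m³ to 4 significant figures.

Scale height: H = RT/g = 287.0 × 249.8 / 9.803 = 7313.3 m.
In an isothermal atmosphere, density decays like pressure: ρ = ρ₀ exp(−z/H).
z/H = 20880/7313.3 = 2.8551; exp(−2.8551) = 0.057550.
ρ = 1.413 × 0.057550 = 0.081318 kg/m³.

ρ ≈ 0.08132 kg/m³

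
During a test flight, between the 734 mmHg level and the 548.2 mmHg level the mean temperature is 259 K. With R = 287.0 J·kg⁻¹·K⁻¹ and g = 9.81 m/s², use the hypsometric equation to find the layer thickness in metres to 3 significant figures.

Hypsometric equation: Δz = (R T̄/g) ln(P₁/P₂).
R T̄/g = 287.0 × 259 / 9.81 = 7577.3 m.
ln(734/548.2) = ln(1.3389) = 0.29185.
Δz = 7577.3 × 0.29185 = 2211.4 m.

Δz ≈ 2210 m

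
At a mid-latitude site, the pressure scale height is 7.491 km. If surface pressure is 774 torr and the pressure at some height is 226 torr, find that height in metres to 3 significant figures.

z ≈ 9220 m

Invert the barometric formula: z = H ln(P₀/P).
P₀/P = 774/226 = 3.4248; ln(3.4248) = 1.2310.
z = 7491.0 × 1.2310 = 9221.4 m.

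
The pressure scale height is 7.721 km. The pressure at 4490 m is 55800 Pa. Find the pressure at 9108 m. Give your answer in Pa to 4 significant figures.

P ≈ 30680 Pa

Between two levels, P₂ = P₁ exp(−Δz/H) with Δz = z₂ − z₁.
Δz = 9108.0 − 4490.0 = 4618.0 m; Δz/H = 4618.0/7721.0 = 0.59811.
P₂ = 55800 × exp(−0.59811) = 55800 × 0.54985 = 30682 Pa.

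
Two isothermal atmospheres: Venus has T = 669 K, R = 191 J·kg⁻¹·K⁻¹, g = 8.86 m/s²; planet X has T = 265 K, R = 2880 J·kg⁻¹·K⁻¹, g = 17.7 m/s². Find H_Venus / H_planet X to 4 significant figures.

H = RT/g for each body.
H_Venus = 191 × 669 / 8.86 = 14422 m.
H_planet X = 2880 × 265 / 17.7 = 43119 m.
H_Venus/H_planet X = 14422/43119 = 0.33447.

H_Venus/H_planet X ≈ 0.3345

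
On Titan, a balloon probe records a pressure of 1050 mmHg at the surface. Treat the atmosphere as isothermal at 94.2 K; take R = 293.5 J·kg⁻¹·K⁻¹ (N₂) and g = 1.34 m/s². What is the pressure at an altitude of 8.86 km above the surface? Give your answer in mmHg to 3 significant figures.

P ≈ 683 mmHg

Scale height: H = RT/g = 293.5 × 94.2 / 1.34 = 20633 m.
Barometric formula: P = P₀ exp(−z/H).
z/H = 8860.0/20633 = 0.42941; exp(−0.42941) = 0.65089.
P = 1050 × 0.65089 = 683.43 mmHg.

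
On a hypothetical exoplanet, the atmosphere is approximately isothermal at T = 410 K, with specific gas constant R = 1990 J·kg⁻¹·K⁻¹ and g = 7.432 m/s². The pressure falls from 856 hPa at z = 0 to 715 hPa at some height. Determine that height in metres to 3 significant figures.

Scale height: H = RT/g = 1990 × 410 / 7.432 = 109780 m.
Invert the barometric formula: z = H ln(P₀/P).
P₀/P = 856/715 = 1.1972; ln(1.1972) = 0.17999.
z = 109780 × 0.17999 = 19759 m.

z ≈ 19800 m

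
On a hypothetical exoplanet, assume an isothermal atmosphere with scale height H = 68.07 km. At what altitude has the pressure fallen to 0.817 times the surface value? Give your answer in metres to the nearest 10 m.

Set P/P₀ = exp(−z/H) = 0.817, so z = −H ln(0.817).
−ln(0.817) = 0.20212; z = 68070 × 0.20212 = 13758 m.

z ≈ 13760 m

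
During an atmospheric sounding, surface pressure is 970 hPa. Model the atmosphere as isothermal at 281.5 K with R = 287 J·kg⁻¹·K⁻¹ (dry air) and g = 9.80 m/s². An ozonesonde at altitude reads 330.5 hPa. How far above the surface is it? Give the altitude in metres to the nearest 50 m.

z ≈ 8900 m

Scale height: H = RT/g = 287 × 281.5 / 9.80 = 8243.9 m.
Invert the barometric formula: z = H ln(P₀/P).
P₀/P = 970/330.5 = 2.9349; ln(2.9349) = 1.0767.
z = 8243.9 × 1.0767 = 8876.2 m.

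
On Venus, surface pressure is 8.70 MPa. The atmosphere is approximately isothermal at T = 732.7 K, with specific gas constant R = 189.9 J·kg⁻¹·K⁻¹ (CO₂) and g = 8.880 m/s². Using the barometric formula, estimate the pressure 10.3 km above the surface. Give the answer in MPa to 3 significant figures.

Scale height: H = RT/g = 189.9 × 732.7 / 8.880 = 15669 m.
Barometric formula: P = P₀ exp(−z/H).
z/H = 10300/15669 = 0.65735; exp(−0.65735) = 0.51822.
P = 8.70 × 0.51822 = 4.5085 MPa.

P ≈ 4.51 MPa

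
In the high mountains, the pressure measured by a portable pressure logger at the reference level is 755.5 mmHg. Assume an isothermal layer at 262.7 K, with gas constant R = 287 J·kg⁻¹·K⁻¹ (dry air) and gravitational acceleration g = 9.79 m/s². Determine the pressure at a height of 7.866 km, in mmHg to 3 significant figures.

Scale height: H = RT/g = 287 × 262.7 / 9.79 = 7701.2 m.
Barometric formula: P = P₀ exp(−z/H).
z/H = 7866.0/7701.2 = 1.0214; exp(−1.0214) = 0.36009.
P = 755.5 × 0.36009 = 272.05 mmHg.

P ≈ 272 mmHg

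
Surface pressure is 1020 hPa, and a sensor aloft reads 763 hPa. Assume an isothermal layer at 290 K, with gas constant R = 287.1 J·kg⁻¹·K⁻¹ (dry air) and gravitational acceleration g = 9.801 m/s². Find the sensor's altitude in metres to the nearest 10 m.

z ≈ 2470 m

Scale height: H = RT/g = 287.1 × 290 / 9.801 = 8494.9 m.
Invert the barometric formula: z = H ln(P₀/P).
P₀/P = 1020/763 = 1.3368; ln(1.3368) = 0.29028.
z = 8494.9 × 0.29028 = 2465.9 m.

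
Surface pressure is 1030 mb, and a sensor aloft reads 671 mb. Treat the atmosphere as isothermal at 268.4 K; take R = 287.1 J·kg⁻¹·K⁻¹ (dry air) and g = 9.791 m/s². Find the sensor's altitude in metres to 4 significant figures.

Scale height: H = RT/g = 287.1 × 268.4 / 9.791 = 7870.3 m.
Invert the barometric formula: z = H ln(P₀/P).
P₀/P = 1030/671 = 1.5350; ln(1.5350) = 0.42853.
z = 7870.3 × 0.42853 = 3372.7 m.

z ≈ 3373 m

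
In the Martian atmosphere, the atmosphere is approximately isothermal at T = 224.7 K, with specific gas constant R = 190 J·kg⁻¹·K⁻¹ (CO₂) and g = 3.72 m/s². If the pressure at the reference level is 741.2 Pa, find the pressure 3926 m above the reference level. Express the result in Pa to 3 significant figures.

Scale height: H = RT/g = 190 × 224.7 / 3.72 = 11477 m.
Barometric formula: P = P₀ exp(−z/H).
z/H = 3926.0/11477 = 0.34208; exp(−0.34208) = 0.71029.
P = 741.2 × 0.71029 = 526.47 Pa.

P ≈ 526 Pa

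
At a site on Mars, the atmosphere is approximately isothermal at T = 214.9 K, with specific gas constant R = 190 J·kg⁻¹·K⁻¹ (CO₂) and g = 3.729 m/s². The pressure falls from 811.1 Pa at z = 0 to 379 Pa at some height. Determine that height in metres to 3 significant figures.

Scale height: H = RT/g = 190 × 214.9 / 3.729 = 10950 m.
Invert the barometric formula: z = H ln(P₀/P).
P₀/P = 811.1/379 = 2.1401; ln(2.1401) = 0.76085.
z = 10950 × 0.76085 = 8331.3 m.

z ≈ 8330 m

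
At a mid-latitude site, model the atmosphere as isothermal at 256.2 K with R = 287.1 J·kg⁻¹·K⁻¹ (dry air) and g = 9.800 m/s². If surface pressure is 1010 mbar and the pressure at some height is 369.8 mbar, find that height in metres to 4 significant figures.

z ≈ 7541 m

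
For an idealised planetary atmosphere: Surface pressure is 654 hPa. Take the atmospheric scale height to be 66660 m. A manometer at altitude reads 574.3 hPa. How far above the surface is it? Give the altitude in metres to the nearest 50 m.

Invert the barometric formula: z = H ln(P₀/P).
P₀/P = 654/574.3 = 1.1388; ln(1.1388) = 0.12998.
z = 66660 × 0.12998 = 8664.5 m.

z ≈ 8650 m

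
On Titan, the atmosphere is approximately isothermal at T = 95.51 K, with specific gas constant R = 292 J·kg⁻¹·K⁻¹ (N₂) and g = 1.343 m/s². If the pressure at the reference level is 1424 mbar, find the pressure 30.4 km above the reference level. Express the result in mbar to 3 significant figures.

Scale height: H = RT/g = 292 × 95.51 / 1.343 = 20766 m.
Barometric formula: P = P₀ exp(−z/H).
z/H = 30400/20766 = 1.4639; exp(−1.4639) = 0.23133.
P = 1424 × 0.23133 = 329.41 mbar.

P ≈ 329 mbar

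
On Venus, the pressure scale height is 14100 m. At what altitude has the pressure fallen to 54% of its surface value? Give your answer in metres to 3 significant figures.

Set P/P₀ = exp(−z/H) = 0.54, so z = −H ln(0.54).
−ln(0.54) = 0.61619; z = 14100 × 0.61619 = 8688.3 m.

z ≈ 8690 m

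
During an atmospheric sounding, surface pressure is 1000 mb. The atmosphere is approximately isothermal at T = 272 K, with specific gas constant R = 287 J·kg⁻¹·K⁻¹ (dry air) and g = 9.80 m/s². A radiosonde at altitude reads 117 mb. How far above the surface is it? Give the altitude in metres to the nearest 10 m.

z ≈ 17090 m

Scale height: H = RT/g = 287 × 272 / 9.80 = 7965.7 m.
Invert the barometric formula: z = H ln(P₀/P).
P₀/P = 1000/117 = 8.5470; ln(8.5470) = 2.1456.
z = 7965.7 × 2.1456 = 17091 m.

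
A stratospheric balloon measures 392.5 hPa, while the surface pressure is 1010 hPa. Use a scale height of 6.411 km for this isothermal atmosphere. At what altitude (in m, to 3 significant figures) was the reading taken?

Invert the barometric formula: z = H ln(P₀/P).
P₀/P = 1010/392.5 = 2.5732; ln(2.5732) = 0.94515.
z = 6411.0 × 0.94515 = 6059.4 m.

z ≈ 6060 m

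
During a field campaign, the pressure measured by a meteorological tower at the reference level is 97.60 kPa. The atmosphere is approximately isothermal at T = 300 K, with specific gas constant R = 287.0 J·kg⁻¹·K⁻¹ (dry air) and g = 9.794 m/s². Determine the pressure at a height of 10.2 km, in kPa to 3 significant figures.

P ≈ 30.6 kPa

Scale height: H = RT/g = 287.0 × 300 / 9.794 = 8791.1 m.
Barometric formula: P = P₀ exp(−z/H).
z/H = 10200/8791.1 = 1.1603; exp(−1.1603) = 0.31339.
P = 97.60 × 0.31339 = 30.587 kPa.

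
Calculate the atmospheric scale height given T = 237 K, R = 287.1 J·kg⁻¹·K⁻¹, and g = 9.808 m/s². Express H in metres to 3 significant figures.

H ≈ 6940 m

The scale height of an isothermal atmosphere is H = RT/g.
H = 287.1 × 237 / 9.808 = 68043/9.808 = 6937.5 m.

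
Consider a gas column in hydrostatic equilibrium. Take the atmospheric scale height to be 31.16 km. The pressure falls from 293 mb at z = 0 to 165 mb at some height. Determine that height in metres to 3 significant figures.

Invert the barometric formula: z = H ln(P₀/P).
P₀/P = 293/165 = 1.7758; ln(1.7758) = 0.57425.
z = 31160 × 0.57425 = 17894 m.

z ≈ 17900 m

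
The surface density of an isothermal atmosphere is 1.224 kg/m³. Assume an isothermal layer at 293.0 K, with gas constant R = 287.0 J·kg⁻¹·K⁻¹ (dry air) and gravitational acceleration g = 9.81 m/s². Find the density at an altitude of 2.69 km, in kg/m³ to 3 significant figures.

Scale height: H = RT/g = 287.0 × 293.0 / 9.81 = 8572.0 m.
In an isothermal atmosphere, density decays like pressure: ρ = ρ₀ exp(−z/H).
z/H = 2690.0/8572.0 = 0.31381; exp(−0.31381) = 0.73066.
ρ = 1.224 × 0.73066 = 0.89433 kg/m³.

ρ ≈ 0.894 kg/m³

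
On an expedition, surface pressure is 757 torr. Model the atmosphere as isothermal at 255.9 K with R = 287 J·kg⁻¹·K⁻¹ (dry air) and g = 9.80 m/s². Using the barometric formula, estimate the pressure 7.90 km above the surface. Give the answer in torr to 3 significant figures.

Scale height: H = RT/g = 287 × 255.9 / 9.80 = 7494.2 m.
Barometric formula: P = P₀ exp(−z/H).
z/H = 7900.0/7494.2 = 1.0541; exp(−1.0541) = 0.34851.
P = 757 × 0.34851 = 263.82 torr.

P ≈ 264 torr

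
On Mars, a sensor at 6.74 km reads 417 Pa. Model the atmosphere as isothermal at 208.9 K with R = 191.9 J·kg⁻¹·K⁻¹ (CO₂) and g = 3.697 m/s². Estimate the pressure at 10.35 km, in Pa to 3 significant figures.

P ≈ 299 Pa

Scale height: H = RT/g = 191.9 × 208.9 / 3.697 = 10843 m.
Between two levels, P₂ = P₁ exp(−Δz/H) with Δz = z₂ − z₁.
Δz = 10350 − 6740.0 = 3610.0 m; Δz/H = 3610.0/10843 = 0.33293.
P₂ = 417 × exp(−0.33293) = 417 × 0.71682 = 298.91 Pa.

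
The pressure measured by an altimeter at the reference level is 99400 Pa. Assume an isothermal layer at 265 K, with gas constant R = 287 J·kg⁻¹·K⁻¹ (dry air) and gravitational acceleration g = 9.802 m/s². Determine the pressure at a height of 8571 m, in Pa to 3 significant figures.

P ≈ 32900 Pa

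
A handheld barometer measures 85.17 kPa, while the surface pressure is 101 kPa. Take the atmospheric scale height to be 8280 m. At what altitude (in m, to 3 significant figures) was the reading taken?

Invert the barometric formula: z = H ln(P₀/P).
P₀/P = 101/85.17 = 1.1859; ln(1.1859) = 0.17050.
z = 8280.0 × 0.17050 = 1411.7 m.

z ≈ 1410 m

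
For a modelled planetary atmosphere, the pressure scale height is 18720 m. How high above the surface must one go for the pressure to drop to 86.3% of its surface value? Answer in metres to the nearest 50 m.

z ≈ 2750 m

Set P/P₀ = exp(−z/H) = 0.863, so z = −H ln(0.863).
−ln(0.863) = 0.14734; z = 18720 × 0.14734 = 2758.2 m.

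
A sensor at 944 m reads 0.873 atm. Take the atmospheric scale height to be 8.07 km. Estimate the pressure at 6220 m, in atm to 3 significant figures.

Between two levels, P₂ = P₁ exp(−Δz/H) with Δz = z₂ − z₁.
Δz = 6220.0 − 944.00 = 5276.0 m; Δz/H = 5276.0/8070.0 = 0.65378.
P₂ = 0.873 × exp(−0.65378) = 0.873 × 0.52008 = 0.45403 atm.

P ≈ 0.454 atm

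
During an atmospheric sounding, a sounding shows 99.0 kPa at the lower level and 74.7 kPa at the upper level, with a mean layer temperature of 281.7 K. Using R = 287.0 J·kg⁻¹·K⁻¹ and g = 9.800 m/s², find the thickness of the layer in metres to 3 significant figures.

Hypsometric equation: Δz = (R T̄/g) ln(P₁/P₂).
R T̄/g = 287.0 × 281.7 / 9.800 = 8249.8 m.
ln(99.0/74.7) = ln(1.3253) = 0.28164.
Δz = 8249.8 × 0.28164 = 2323.5 m.

Δz ≈ 2320 m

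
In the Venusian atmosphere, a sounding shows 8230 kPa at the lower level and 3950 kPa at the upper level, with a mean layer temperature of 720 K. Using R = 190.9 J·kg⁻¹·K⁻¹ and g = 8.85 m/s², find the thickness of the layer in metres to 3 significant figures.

Hypsometric equation: Δz = (R T̄/g) ln(P₁/P₂).
R T̄/g = 190.9 × 720 / 8.85 = 15531 m.
ln(8230/3950) = ln(2.0835) = 0.73405.
Δz = 15531 × 0.73405 = 11401 m.

Δz ≈ 11400 m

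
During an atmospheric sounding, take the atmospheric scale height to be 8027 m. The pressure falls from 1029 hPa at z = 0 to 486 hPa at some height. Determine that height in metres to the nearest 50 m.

z ≈ 6000 m

Invert the barometric formula: z = H ln(P₀/P).
P₀/P = 1029/486 = 2.1173; ln(2.1173) = 0.75014.
z = 8027.0 × 0.75014 = 6021.4 m.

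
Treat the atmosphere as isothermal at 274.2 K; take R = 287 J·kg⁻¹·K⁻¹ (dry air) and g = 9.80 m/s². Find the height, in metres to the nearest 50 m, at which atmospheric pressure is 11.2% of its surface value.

Scale height: H = RT/g = 287 × 274.2 / 9.80 = 8030.1 m.
Set P/P₀ = exp(−z/H) = 0.112, so z = −H ln(0.112).
−ln(0.112) = 2.1893; z = 8030.1 × 2.1893 = 17580 m.

z ≈ 17600 m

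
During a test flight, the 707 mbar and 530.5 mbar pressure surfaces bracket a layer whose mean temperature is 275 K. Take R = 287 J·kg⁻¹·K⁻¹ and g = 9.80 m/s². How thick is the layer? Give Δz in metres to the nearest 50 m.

Δz ≈ 2300 m

Hypsometric equation: Δz = (R T̄/g) ln(P₁/P₂).
R T̄/g = 287 × 275 / 9.80 = 8053.6 m.
ln(707/530.5) = ln(1.3327) = 0.28721.
Δz = 8053.6 × 0.28721 = 2313.1 m.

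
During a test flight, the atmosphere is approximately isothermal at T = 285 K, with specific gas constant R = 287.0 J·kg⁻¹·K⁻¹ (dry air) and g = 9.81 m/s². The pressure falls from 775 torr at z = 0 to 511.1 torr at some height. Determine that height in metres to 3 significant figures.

z ≈ 3470 m

Scale height: H = RT/g = 287.0 × 285 / 9.81 = 8337.9 m.
Invert the barometric formula: z = H ln(P₀/P).
P₀/P = 775/511.1 = 1.5163; ln(1.5163) = 0.41627.
z = 8337.9 × 0.41627 = 3470.8 m.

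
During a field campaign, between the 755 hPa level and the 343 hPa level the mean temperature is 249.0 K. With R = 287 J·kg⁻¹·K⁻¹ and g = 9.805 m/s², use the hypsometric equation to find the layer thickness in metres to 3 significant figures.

Hypsometric equation: Δz = (R T̄/g) ln(P₁/P₂).
R T̄/g = 287 × 249.0 / 9.805 = 7288.4 m.
ln(755/343) = ln(2.2012) = 0.78900.
Δz = 7288.4 × 0.78900 = 5750.5 m.

Δz ≈ 5750 m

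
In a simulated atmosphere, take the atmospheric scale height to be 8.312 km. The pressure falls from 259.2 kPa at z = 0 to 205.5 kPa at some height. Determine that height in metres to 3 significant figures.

Invert the barometric formula: z = H ln(P₀/P).
P₀/P = 259.2/205.5 = 1.2613; ln(1.2613) = 0.23214.
z = 8312.0 × 0.23214 = 1929.5 m.

z ≈ 1930 m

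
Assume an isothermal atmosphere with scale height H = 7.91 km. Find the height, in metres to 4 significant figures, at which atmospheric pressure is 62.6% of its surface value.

z ≈ 3705 m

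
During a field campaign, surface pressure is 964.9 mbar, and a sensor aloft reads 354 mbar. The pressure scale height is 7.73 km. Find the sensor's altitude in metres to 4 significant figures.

z ≈ 7751 m

Invert the barometric formula: z = H ln(P₀/P).
P₀/P = 964.9/354 = 2.7257; ln(2.7257) = 1.0027.
z = 7730.0 × 1.0027 = 7750.9 m.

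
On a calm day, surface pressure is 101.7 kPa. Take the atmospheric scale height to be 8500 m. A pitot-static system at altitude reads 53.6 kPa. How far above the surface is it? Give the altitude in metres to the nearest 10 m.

z ≈ 5440 m

Invert the barometric formula: z = H ln(P₀/P).
P₀/P = 101.7/53.6 = 1.8974; ln(1.8974) = 0.64048.
z = 8500.0 × 0.64048 = 5444.1 m.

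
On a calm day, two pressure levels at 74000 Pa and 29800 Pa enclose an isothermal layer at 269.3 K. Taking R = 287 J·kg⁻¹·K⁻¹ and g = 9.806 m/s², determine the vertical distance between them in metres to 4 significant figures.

Hypsometric equation: Δz = (R T̄/g) ln(P₁/P₂).
R T̄/g = 287 × 269.3 / 9.806 = 7881.8 m.
ln(74000/29800) = ln(2.4832) = 0.90955.
Δz = 7881.8 × 0.90955 = 7168.9 m.

Δz ≈ 7169 m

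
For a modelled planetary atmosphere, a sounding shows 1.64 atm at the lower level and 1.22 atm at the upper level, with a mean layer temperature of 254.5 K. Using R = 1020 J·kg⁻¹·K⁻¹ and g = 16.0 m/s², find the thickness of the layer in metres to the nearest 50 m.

Δz ≈ 4800 m

Hypsometric equation: Δz = (R T̄/g) ln(P₁/P₂).
R T̄/g = 1020 × 254.5 / 16.0 = 16224 m.
ln(1.64/1.22) = ln(1.3443) = 0.29587.
Δz = 16224 × 0.29587 = 4800.2 m.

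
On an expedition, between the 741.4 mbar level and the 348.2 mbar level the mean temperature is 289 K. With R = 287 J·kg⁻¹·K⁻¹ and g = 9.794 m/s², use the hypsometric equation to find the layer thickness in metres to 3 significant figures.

Δz ≈ 6400 m

Hypsometric equation: Δz = (R T̄/g) ln(P₁/P₂).
R T̄/g = 287 × 289 / 9.794 = 8468.8 m.
ln(741.4/348.2) = ln(2.1292) = 0.75575.
Δz = 8468.8 × 0.75575 = 6400.3 m.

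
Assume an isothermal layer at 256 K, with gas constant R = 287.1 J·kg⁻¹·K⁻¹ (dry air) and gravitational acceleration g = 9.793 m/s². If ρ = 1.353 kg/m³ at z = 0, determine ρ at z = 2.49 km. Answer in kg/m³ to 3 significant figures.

Scale height: H = RT/g = 287.1 × 256 / 9.793 = 7505.1 m.
In an isothermal atmosphere, density decays like pressure: ρ = ρ₀ exp(−z/H).
z/H = 2490.0/7505.1 = 0.33177; exp(−0.33177) = 0.71765.
ρ = 1.353 × 0.71765 = 0.97098 kg/m³.

ρ ≈ 0.971 kg/m³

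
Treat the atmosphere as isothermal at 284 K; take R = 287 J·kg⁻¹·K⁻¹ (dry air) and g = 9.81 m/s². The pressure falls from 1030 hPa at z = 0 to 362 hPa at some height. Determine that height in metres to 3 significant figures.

z ≈ 8690 m

Scale height: H = RT/g = 287 × 284 / 9.81 = 8308.7 m.
Invert the barometric formula: z = H ln(P₀/P).
P₀/P = 1030/362 = 2.8453; ln(2.8453) = 1.0457.
z = 8308.7 × 1.0457 = 8688.4 m.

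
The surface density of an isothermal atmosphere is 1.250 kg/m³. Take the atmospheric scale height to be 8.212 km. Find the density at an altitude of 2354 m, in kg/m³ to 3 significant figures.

In an isothermal atmosphere, density decays like pressure: ρ = ρ₀ exp(−z/H).
z/H = 2354.0/8212.0 = 0.28665; exp(−0.28665) = 0.75077.
ρ = 1.250 × 0.75077 = 0.93846 kg/m³.

ρ ≈ 0.938 kg/m³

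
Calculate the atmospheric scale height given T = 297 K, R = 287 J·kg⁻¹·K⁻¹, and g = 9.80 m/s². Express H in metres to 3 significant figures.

H ≈ 8700 m

The scale height of an isothermal atmosphere is H = RT/g.
H = 287 × 297 / 9.80 = 85239/9.80 = 8697.9 m.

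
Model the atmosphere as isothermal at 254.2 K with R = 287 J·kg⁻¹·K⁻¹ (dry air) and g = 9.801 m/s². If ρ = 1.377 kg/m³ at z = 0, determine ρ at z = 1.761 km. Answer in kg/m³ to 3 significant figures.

ρ ≈ 1.09 kg/m³

Scale height: H = RT/g = 287 × 254.2 / 9.801 = 7443.7 m.
In an isothermal atmosphere, density decays like pressure: ρ = ρ₀ exp(−z/H).
z/H = 1761.0/7443.7 = 0.23658; exp(−0.23658) = 0.78932.
ρ = 1.377 × 0.78932 = 1.0869 kg/m³.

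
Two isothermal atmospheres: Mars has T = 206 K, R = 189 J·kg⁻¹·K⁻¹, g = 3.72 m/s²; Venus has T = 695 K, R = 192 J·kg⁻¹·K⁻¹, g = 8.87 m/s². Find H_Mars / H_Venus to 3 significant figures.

H_Mars/H_Venus ≈ 0.696

H = RT/g for each body.
H_Mars = 189 × 206 / 3.72 = 10466 m.
H_Venus = 192 × 695 / 8.87 = 15044 m.
H_Mars/H_Venus = 10466/15044 = 0.69569.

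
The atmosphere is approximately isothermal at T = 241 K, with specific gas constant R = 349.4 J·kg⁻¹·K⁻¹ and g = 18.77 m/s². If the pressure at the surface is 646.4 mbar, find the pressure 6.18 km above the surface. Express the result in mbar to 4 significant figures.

Scale height: H = RT/g = 349.4 × 241 / 18.77 = 4486.2 m.
Barometric formula: P = P₀ exp(−z/H).
z/H = 6180.0/4486.2 = 1.3776; exp(−1.3776) = 0.25218.
P = 646.4 × 0.25218 = 163.01 mbar.

P ≈ 163.0 mbar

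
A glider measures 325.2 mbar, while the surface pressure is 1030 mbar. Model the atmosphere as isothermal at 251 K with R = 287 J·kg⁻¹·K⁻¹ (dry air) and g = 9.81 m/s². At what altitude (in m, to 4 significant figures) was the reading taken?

z ≈ 8466 m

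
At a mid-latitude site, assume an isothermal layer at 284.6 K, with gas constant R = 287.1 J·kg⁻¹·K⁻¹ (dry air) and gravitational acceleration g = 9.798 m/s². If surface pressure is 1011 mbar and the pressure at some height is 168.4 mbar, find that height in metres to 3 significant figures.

Scale height: H = RT/g = 287.1 × 284.6 / 9.798 = 8339.3 m.
Invert the barometric formula: z = H ln(P₀/P).
P₀/P = 1011/168.4 = 6.0036; ln(6.0036) = 1.7924.
z = 8339.3 × 1.7924 = 14947 m.

z ≈ 14900 m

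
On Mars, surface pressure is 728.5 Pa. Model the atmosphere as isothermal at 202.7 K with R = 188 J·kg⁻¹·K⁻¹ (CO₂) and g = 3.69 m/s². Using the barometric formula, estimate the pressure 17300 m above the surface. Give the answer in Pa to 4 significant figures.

P ≈ 136.4 Pa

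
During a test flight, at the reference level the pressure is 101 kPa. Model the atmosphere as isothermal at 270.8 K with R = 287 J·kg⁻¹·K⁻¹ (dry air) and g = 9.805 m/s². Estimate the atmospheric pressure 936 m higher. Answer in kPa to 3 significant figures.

P ≈ 89.8 kPa

Scale height: H = RT/g = 287 × 270.8 / 9.805 = 7926.5 m.
Barometric formula: P = P₀ exp(−z/H).
z/H = 936.00/7926.5 = 0.11808; exp(−0.11808) = 0.88862.
P = 101 × 0.88862 = 89.751 kPa.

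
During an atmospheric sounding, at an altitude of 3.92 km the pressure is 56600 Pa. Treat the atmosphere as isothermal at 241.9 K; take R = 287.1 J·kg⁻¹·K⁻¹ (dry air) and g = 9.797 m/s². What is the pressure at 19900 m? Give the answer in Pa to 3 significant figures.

P ≈ 5940 Pa

Scale height: H = RT/g = 287.1 × 241.9 / 9.797 = 7088.9 m.
Between two levels, P₂ = P₁ exp(−Δz/H) with Δz = z₂ − z₁.
Δz = 19900 − 3920.0 = 15980 m; Δz/H = 15980/7088.9 = 2.2542.
P₂ = 56600 × exp(−2.2542) = 56600 × 0.10496 = 5940.7 Pa.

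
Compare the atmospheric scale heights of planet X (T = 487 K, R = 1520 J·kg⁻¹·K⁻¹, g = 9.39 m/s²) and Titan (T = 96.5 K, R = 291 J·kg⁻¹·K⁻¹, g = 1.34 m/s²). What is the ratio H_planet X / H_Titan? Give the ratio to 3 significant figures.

H = RT/g for each body.
H_planet X = 1520 × 487 / 9.39 = 78833 m.
H_Titan = 291 × 96.5 / 1.34 = 20956 m.
H_planet X/H_Titan = 78833/20956 = 3.7618.

H_planet X/H_Titan ≈ 3.76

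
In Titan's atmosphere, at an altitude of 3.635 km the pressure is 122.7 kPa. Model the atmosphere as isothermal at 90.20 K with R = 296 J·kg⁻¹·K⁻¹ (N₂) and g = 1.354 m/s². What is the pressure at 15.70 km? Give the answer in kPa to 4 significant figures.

Scale height: H = RT/g = 296 × 90.20 / 1.354 = 19719 m.
Between two levels, P₂ = P₁ exp(−Δz/H) with Δz = z₂ − z₁.
Δz = 15700 − 3635.0 = 12065 m; Δz/H = 12065/19719 = 0.61185.
P₂ = 122.7 × exp(−0.61185) = 122.7 × 0.54235 = 66.546 kPa.

P ≈ 66.55 kPa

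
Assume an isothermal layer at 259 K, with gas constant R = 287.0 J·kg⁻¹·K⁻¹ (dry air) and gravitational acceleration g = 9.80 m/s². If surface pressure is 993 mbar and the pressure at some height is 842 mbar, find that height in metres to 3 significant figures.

Scale height: H = RT/g = 287.0 × 259 / 9.80 = 7585.0 m.
Invert the barometric formula: z = H ln(P₀/P).
P₀/P = 993/842 = 1.1793; ln(1.1793) = 0.16492.
z = 7585.0 × 0.16492 = 1250.9 m.

z ≈ 1250 m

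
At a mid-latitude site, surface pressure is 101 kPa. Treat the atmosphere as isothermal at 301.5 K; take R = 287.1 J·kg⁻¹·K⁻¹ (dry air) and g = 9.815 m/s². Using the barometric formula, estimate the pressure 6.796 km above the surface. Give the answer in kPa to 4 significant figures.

Scale height: H = RT/g = 287.1 × 301.5 / 9.815 = 8819.2 m.
Barometric formula: P = P₀ exp(−z/H).
z/H = 6796.0/8819.2 = 0.77059; exp(−0.77059) = 0.46274.
P = 101 × 0.46274 = 46.737 kPa.

P ≈ 46.74 kPa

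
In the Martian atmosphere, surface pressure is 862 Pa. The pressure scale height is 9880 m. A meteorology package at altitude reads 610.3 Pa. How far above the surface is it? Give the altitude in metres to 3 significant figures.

z ≈ 3410 m

Invert the barometric formula: z = H ln(P₀/P).
P₀/P = 862/610.3 = 1.4124; ln(1.4124) = 0.34529.
z = 9880.0 × 0.34529 = 3411.5 m.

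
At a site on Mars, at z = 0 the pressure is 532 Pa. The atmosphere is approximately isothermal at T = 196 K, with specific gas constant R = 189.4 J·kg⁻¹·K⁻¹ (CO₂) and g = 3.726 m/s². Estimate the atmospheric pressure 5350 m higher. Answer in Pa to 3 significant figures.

P ≈ 311 Pa

Scale height: H = RT/g = 189.4 × 196 / 3.726 = 9963.1 m.
Barometric formula: P = P₀ exp(−z/H).
z/H = 5350.0/9963.1 = 0.53698; exp(−0.53698) = 0.58451.
P = 532 × 0.58451 = 310.96 Pa.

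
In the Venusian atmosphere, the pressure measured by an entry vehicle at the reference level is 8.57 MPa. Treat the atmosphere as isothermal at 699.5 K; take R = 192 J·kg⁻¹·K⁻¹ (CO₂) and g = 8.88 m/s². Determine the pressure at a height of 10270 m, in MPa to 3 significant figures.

P ≈ 4.35 MPa

Scale height: H = RT/g = 192 × 699.5 / 8.88 = 15124 m.
Barometric formula: P = P₀ exp(−z/H).
z/H = 10270/15124 = 0.67905; exp(−0.67905) = 0.50710.
P = 8.57 × 0.50710 = 4.3458 MPa.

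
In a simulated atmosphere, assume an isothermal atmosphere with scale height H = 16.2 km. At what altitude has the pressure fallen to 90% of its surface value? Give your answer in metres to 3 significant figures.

Set P/P₀ = exp(−z/H) = 0.9, so z = −H ln(0.9).
−ln(0.9) = 0.10536; z = 16200 × 0.10536 = 1706.8 m.

z ≈ 1710 m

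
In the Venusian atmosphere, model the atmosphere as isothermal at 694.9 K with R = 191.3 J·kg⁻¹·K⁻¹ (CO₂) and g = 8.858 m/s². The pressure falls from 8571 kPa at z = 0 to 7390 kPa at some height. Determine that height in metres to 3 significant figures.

z ≈ 2220 m

Scale height: H = RT/g = 191.3 × 694.9 / 8.858 = 15007 m.
Invert the barometric formula: z = H ln(P₀/P).
P₀/P = 8571/7390 = 1.1598; ln(1.1598) = 0.14825.
z = 15007 × 0.14825 = 2224.8 m.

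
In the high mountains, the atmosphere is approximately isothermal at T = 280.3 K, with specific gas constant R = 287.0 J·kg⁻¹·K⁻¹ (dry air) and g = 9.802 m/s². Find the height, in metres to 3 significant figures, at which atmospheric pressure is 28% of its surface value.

Scale height: H = RT/g = 287.0 × 280.3 / 9.802 = 8207.1 m.
Set P/P₀ = exp(−z/H) = 0.28, so z = −H ln(0.28).
−ln(0.28) = 1.2730; z = 8207.1 × 1.2730 = 10448 m.

z ≈ 10400 m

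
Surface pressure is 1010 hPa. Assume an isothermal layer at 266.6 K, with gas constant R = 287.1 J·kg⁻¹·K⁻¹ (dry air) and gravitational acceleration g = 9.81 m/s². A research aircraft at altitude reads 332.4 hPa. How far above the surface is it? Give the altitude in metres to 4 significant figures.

z ≈ 8671 m

Scale height: H = RT/g = 287.1 × 266.6 / 9.81 = 7802.3 m.
Invert the barometric formula: z = H ln(P₀/P).
P₀/P = 1010/332.4 = 3.0385; ln(3.0385) = 1.1114.
z = 7802.3 × 1.1114 = 8671.5 m.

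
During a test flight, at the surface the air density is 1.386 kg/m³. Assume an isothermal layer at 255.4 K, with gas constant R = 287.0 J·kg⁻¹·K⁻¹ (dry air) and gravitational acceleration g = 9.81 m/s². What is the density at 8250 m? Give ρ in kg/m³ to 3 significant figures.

ρ ≈ 0.459 kg/m³

Scale height: H = RT/g = 287.0 × 255.4 / 9.81 = 7471.9 m.
In an isothermal atmosphere, density decays like pressure: ρ = ρ₀ exp(−z/H).
z/H = 8250.0/7471.9 = 1.1041; exp(−1.1041) = 0.33151.
ρ = 1.386 × 0.33151 = 0.45947 kg/m³.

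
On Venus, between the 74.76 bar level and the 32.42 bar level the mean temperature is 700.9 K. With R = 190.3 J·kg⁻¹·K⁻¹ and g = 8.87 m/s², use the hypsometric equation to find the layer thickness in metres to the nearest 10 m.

Hypsometric equation: Δz = (R T̄/g) ln(P₁/P₂).
R T̄/g = 190.3 × 700.9 / 8.87 = 15037 m.
ln(74.76/32.42) = ln(2.3060) = 0.83551.
Δz = 15037 × 0.83551 = 12564 m.

Δz ≈ 12560 m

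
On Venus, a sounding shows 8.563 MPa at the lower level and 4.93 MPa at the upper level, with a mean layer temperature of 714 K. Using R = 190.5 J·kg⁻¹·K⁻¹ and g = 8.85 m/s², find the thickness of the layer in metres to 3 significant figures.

Hypsometric equation: Δz = (R T̄/g) ln(P₁/P₂).
R T̄/g = 190.5 × 714 / 8.85 = 15369 m.
ln(8.563/4.93) = ln(1.7369) = 0.55210.
Δz = 15369 × 0.55210 = 8485.2 m.

Δz ≈ 8490 m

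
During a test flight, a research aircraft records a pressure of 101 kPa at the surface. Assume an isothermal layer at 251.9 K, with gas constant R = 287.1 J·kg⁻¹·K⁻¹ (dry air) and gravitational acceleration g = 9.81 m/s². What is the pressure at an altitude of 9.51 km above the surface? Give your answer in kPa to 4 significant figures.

P ≈ 27.80 kPa

Scale height: H = RT/g = 287.1 × 251.9 / 9.81 = 7372.1 m.
Barometric formula: P = P₀ exp(−z/H).
z/H = 9510.0/7372.1 = 1.2900; exp(−1.2900) = 0.27527.
P = 101 × 0.27527 = 27.802 kPa.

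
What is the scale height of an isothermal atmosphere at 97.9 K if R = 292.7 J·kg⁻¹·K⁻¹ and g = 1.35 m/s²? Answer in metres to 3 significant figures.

The scale height of an isothermal atmosphere is H = RT/g.
H = 292.7 × 97.9 / 1.35 = 28655/1.35 = 21226 m.

H ≈ 21200 m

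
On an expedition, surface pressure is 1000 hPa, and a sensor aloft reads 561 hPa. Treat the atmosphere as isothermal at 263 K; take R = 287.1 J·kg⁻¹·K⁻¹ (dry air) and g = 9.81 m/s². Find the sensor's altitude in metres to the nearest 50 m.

z ≈ 4450 m

Scale height: H = RT/g = 287.1 × 263 / 9.81 = 7697.0 m.
Invert the barometric formula: z = H ln(P₀/P).
P₀/P = 1000/561 = 1.7825; ln(1.7825) = 0.57802.
z = 7697.0 × 0.57802 = 4449.0 m.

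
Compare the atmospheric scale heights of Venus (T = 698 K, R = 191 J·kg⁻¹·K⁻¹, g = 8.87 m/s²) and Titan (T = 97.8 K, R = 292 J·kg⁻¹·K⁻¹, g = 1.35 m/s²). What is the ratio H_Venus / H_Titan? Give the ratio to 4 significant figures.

H_Venus/H_Titan ≈ 0.7105

H = RT/g for each body.
H_Venus = 191 × 698 / 8.87 = 15030 m.
H_Titan = 292 × 97.8 / 1.35 = 21154 m.
H_Venus/H_Titan = 15030/21154 = 0.71050.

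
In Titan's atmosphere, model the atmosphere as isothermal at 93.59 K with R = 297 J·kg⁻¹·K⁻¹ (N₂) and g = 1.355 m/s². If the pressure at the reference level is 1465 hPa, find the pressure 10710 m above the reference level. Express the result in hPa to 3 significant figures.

P ≈ 869 hPa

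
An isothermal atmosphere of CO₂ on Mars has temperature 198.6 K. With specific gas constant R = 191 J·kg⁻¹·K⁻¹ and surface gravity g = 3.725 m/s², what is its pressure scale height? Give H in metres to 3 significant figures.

H ≈ 10200 m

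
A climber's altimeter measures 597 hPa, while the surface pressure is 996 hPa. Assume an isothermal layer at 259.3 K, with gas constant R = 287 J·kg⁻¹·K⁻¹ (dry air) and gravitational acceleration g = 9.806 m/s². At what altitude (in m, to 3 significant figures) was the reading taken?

z ≈ 3880 m

Scale height: H = RT/g = 287 × 259.3 / 9.806 = 7589.1 m.
Invert the barometric formula: z = H ln(P₀/P).
P₀/P = 996/597 = 1.6683; ln(1.6683) = 0.51181.
z = 7589.1 × 0.51181 = 3884.2 m.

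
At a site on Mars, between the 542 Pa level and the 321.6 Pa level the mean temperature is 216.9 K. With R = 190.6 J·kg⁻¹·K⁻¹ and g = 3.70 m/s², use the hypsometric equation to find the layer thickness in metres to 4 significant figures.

Δz ≈ 5832 m

Hypsometric equation: Δz = (R T̄/g) ln(P₁/P₂).
R T̄/g = 190.6 × 216.9 / 3.70 = 11173 m.
ln(542/321.6) = ln(1.6853) = 0.52194.
Δz = 11173 × 0.52194 = 5831.6 m.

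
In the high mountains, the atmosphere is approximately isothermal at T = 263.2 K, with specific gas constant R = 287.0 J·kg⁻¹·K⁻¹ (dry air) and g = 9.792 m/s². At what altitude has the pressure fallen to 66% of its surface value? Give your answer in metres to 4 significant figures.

z ≈ 3205 m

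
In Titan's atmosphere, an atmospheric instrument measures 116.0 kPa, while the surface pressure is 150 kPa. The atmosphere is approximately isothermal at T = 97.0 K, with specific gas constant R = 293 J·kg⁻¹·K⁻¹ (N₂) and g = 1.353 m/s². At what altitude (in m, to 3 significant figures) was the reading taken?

Scale height: H = RT/g = 293 × 97.0 / 1.353 = 21006 m.
Invert the barometric formula: z = H ln(P₀/P).
P₀/P = 150/116.0 = 1.2931; ln(1.2931) = 0.25704.
z = 21006 × 0.25704 = 5399.4 m.

z ≈ 5400 m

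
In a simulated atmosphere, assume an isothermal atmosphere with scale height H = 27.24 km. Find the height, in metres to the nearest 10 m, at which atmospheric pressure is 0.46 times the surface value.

z ≈ 21150 m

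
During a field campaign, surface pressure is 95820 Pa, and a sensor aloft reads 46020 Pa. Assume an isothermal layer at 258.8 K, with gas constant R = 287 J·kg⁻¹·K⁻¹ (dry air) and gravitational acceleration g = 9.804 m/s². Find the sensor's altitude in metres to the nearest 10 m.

Scale height: H = RT/g = 287 × 258.8 / 9.804 = 7576.1 m.
Invert the barometric formula: z = H ln(P₀/P).
P₀/P = 95820/46020 = 2.0821; ln(2.0821) = 0.73338.
z = 7576.1 × 0.73338 = 5556.2 m.

z ≈ 5560 m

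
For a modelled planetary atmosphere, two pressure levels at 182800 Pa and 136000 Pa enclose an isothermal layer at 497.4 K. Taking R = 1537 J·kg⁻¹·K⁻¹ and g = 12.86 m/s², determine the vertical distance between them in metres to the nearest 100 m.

Hypsometric equation: Δz = (R T̄/g) ln(P₁/P₂).
R T̄/g = 1537 × 497.4 / 12.86 = 59448 m.
ln(182800/136000) = ln(1.3441) = 0.29572.
Δz = 59448 × 0.29572 = 17580 m.

Δz ≈ 17600 m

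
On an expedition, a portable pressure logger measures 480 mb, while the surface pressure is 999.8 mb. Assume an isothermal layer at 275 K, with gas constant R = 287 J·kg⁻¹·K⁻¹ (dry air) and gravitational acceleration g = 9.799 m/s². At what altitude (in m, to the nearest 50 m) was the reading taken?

z ≈ 5900 m

Scale height: H = RT/g = 287 × 275 / 9.799 = 8054.4 m.
Invert the barometric formula: z = H ln(P₀/P).
P₀/P = 999.8/480 = 2.0829; ln(2.0829) = 0.73376.
z = 8054.4 × 0.73376 = 5910.0 m.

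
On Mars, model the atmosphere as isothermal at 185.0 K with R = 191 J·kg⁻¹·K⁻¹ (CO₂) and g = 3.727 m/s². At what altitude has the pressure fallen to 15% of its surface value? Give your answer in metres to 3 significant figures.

z ≈ 18000 m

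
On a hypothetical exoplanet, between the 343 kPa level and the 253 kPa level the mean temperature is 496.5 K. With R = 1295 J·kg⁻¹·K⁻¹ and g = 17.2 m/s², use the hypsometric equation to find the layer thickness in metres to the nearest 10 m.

Hypsometric equation: Δz = (R T̄/g) ln(P₁/P₂).
R T̄/g = 1295 × 496.5 / 17.2 = 37382 m.
ln(343/253) = ln(1.3557) = 0.30432.
Δz = 37382 × 0.30432 = 11376 m.

Δz ≈ 11380 m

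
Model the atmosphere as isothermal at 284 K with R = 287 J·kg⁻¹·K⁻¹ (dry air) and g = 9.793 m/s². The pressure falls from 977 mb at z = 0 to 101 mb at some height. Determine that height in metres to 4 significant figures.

z ≈ 18890 m

Scale height: H = RT/g = 287 × 284 / 9.793 = 8323.1 m.
Invert the barometric formula: z = H ln(P₀/P).
P₀/P = 977/101 = 9.6733; ln(9.6733) = 2.2694.
z = 8323.1 × 2.2694 = 18888 m.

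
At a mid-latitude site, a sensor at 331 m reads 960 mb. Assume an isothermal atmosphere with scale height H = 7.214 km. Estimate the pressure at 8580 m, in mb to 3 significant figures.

P ≈ 306 mb

Between two levels, P₂ = P₁ exp(−Δz/H) with Δz = z₂ − z₁.
Δz = 8580.0 − 331.00 = 8249.0 m; Δz/H = 8249.0/7214.0 = 1.1435.
P₂ = 960 × exp(−1.1435) = 960 × 0.31870 = 305.95 mb.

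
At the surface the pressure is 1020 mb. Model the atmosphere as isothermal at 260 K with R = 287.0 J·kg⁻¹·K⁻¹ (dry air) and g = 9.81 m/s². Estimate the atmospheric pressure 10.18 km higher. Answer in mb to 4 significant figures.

P ≈ 267.5 mb

Scale height: H = RT/g = 287.0 × 260 / 9.81 = 7606.5 m.
Barometric formula: P = P₀ exp(−z/H).
z/H = 10180/7606.5 = 1.3383; exp(−1.3383) = 0.26229.
P = 1020 × 0.26229 = 267.54 mb.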